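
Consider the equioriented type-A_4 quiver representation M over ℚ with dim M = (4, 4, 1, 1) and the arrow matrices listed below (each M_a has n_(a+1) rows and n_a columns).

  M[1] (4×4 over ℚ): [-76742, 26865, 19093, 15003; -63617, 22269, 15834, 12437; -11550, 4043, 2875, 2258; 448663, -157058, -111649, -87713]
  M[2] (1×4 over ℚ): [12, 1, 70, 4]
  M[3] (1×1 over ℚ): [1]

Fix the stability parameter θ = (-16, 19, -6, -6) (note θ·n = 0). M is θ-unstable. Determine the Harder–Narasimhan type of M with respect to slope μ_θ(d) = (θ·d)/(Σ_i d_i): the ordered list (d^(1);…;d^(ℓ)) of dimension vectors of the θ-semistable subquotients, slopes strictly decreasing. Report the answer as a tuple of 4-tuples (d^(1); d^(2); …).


Via rank(M_{q-1}∘⋯∘M_p): M ≅ I[1,2]^3, I[1,4].
μ_θ-semistable layers: μ^(1)=19; μ^(2)=7/3; μ^(3)=-16

((0, 3, 0, 0); (0, 1, 1, 1); (4, 0, 0, 0))


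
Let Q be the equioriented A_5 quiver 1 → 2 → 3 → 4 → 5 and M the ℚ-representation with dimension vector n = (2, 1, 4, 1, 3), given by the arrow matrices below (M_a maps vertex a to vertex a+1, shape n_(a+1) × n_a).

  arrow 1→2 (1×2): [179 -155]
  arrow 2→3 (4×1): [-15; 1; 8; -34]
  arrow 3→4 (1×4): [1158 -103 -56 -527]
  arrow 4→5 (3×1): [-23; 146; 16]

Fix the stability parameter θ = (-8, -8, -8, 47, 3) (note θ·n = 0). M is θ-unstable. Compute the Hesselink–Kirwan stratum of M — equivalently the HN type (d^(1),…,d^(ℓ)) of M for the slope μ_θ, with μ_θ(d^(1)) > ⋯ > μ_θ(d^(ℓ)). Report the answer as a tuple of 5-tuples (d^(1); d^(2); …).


Interval decomposition of M: I[1,1], I[1,5], I[3,3]^3, I[5,5]^2.
HN type (ℓ=3): μ^(1)=25; μ^(2)=3; μ^(3)=-8

((0, 0, 0, 1, 1); (0, 0, 0, 0, 2); (2, 1, 4, 0, 0))


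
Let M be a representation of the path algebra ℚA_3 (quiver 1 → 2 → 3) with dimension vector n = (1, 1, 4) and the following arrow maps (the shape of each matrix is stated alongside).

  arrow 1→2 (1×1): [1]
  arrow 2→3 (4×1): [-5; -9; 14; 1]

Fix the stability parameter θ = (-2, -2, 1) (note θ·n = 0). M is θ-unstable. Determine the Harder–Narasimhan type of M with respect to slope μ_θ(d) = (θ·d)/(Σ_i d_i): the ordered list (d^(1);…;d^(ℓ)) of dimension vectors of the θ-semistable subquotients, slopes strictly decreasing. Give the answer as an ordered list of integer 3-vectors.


Via rank(M_{q-1}∘⋯∘M_p): M ≅ I[1,3], I[3,3]^3.
μ_θ-semistable layers: μ^(1)=1; μ^(2)=-2

((0, 0, 4); (1, 1, 0))


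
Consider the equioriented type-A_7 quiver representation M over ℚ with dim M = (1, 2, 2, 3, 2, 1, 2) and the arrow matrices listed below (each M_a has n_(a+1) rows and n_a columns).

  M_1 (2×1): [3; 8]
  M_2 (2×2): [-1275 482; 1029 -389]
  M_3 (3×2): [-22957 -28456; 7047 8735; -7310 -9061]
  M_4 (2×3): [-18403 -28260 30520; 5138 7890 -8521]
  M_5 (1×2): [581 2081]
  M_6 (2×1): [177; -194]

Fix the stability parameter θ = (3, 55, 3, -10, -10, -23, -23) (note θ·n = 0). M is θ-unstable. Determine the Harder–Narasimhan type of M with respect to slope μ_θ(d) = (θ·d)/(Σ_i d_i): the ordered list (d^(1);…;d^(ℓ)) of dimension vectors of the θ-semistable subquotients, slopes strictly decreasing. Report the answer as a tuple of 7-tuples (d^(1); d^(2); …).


Via rank(M_{q-1}∘⋯∘M_p): M ≅ I[1,5], I[2,7], I[4,4], I[7,7].
μ_θ-semistable layers: μ^(1)=19/2; μ^(2)=3; μ^(3)=-4/3; μ^(4)=-10; μ^(5)=-23

((0, 1, 1, 1, 1, 0, 0); (1, 0, 0, 0, 0, 0, 0); (0, 1, 1, 1, 1, 1, 1); (0, 0, 0, 1, 0, 0, 0); (0, 0, 0, 0, 0, 0, 1))


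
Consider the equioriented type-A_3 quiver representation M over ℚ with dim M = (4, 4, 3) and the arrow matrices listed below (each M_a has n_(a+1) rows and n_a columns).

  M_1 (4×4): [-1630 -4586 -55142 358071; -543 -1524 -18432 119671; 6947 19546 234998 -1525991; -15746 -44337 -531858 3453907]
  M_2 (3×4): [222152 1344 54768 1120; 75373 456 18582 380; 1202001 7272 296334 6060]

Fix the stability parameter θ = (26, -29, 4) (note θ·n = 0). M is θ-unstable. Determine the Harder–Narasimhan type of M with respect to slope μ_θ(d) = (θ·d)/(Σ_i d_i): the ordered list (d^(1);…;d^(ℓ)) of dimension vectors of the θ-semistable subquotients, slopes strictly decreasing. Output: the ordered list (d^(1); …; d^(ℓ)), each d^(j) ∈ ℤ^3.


Interval decomposition of M: I[1,2]^3, I[1,3], I[3,3]^2.
HN type (ℓ=2): μ^(1)=4; μ^(2)=-3/2

((0, 0, 3); (4, 4, 0))


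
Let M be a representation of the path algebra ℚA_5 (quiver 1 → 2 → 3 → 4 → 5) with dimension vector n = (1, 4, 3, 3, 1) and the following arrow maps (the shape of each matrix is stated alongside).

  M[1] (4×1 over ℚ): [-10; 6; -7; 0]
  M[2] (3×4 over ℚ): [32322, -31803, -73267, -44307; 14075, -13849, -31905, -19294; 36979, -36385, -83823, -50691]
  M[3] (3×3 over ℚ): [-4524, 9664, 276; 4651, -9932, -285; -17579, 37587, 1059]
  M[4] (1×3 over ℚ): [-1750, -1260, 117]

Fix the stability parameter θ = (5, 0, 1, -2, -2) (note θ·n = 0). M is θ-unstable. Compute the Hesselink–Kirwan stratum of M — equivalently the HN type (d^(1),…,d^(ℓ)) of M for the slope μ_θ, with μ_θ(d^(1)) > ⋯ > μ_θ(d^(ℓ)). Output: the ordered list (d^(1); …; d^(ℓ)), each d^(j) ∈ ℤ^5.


Via rank(M_{q-1}∘⋯∘M_p): M ≅ I[1,5], I[2,2], I[2,3], I[2,4], I[4,4].
μ_θ-semistable layers: μ^(1)=1; μ^(2)=2/5; μ^(3)=0; μ^(4)=-1/3; μ^(5)=-2

((0, 0, 1, 0, 0); (1, 1, 1, 1, 1); (0, 2, 0, 0, 0); (0, 1, 1, 1, 0); (0, 0, 0, 1, 0))


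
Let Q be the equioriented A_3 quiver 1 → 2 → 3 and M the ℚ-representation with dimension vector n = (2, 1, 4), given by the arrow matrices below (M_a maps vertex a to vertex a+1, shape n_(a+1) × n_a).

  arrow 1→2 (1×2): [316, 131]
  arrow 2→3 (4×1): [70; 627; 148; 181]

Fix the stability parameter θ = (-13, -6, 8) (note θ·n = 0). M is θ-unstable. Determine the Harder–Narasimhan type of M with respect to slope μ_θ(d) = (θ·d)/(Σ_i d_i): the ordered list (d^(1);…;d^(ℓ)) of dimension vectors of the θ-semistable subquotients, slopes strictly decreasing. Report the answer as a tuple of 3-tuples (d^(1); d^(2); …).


Barcode: M ≅ I[1,1], I[1,3], I[3,3]^3. HN layers by μ_θ (3 steps, strictly decreasing):
  μ^(1)=8; μ^(2)=-6; μ^(3)=-13

((0, 0, 4); (0, 1, 0); (2, 0, 0))


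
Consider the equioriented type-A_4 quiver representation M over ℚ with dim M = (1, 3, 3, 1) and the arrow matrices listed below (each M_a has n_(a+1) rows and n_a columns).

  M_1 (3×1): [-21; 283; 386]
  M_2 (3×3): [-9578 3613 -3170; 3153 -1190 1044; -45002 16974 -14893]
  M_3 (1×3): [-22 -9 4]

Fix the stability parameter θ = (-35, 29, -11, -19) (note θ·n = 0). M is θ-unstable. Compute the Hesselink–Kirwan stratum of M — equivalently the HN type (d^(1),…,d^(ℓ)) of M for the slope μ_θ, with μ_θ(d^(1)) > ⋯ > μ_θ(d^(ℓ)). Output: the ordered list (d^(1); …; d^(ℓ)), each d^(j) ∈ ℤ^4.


Barcode: M ≅ I[1,4], I[2,3]^2. HN layers by μ_θ (3 steps, strictly decreasing):
  μ^(1)=9; μ^(2)=-1/3; μ^(3)=-35

((0, 2, 2, 0); (0, 1, 1, 1); (1, 0, 0, 0))


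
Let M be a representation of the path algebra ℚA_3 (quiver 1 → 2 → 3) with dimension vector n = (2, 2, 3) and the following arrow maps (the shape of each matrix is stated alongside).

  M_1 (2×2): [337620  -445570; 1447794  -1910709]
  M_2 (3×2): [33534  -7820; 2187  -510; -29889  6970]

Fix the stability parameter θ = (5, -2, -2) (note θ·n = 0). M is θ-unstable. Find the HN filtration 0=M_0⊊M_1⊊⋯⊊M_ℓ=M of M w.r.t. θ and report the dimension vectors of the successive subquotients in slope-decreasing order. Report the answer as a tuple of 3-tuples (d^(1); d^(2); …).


Interval decomposition of M: I[1,1], I[1,2], I[2,3], I[3,3]^2.
HN type (ℓ=3): μ^(1)=5; μ^(2)=3/2; μ^(3)=-2

((1, 0, 0); (1, 1, 0); (0, 1, 3))


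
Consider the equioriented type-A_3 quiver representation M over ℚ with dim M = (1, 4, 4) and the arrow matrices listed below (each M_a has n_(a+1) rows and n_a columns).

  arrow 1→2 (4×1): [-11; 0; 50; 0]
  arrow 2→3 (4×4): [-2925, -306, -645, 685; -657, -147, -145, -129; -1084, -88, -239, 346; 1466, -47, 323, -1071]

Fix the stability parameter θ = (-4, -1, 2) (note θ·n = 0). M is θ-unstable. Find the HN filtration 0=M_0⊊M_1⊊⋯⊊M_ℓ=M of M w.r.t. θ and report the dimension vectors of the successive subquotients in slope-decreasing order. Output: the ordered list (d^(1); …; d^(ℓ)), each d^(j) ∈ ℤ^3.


Via rank(M_{q-1}∘⋯∘M_p): M ≅ I[1,3], I[2,3]^3.
μ_θ-semistable layers: μ^(1)=2; μ^(2)=-1; μ^(3)=-4

((0, 0, 4); (0, 4, 0); (1, 0, 0))


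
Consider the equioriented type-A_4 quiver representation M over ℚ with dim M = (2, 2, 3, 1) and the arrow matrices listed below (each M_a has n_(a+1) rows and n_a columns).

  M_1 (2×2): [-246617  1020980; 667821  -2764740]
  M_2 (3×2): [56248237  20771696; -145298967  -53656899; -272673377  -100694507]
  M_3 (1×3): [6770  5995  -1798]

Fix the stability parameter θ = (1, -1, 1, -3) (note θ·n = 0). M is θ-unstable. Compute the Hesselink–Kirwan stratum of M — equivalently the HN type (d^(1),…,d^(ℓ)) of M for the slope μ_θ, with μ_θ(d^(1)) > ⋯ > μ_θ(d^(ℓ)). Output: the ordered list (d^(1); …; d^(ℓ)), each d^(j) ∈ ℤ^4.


Barcode: M ≅ I[1,1], I[1,4], I[2,3], I[3,3]. HN layers by μ_θ (3 steps, strictly decreasing):
  μ^(1)=1; μ^(2)=-1/2; μ^(3)=-1

((1, 0, 2, 0); (1, 1, 1, 1); (0, 1, 0, 0))


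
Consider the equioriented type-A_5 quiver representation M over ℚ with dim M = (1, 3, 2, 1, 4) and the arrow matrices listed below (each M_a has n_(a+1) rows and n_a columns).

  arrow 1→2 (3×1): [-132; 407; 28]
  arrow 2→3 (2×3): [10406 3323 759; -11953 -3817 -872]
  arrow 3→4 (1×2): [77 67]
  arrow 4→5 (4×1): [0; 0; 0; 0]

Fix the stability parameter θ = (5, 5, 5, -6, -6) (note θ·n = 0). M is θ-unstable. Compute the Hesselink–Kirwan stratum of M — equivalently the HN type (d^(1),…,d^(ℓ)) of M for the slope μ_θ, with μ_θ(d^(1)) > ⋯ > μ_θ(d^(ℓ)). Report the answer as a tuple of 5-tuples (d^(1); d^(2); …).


Interval decomposition of M: I[1,4], I[2,2], I[2,3], I[5,5]^4.
HN type (ℓ=3): μ^(1)=5; μ^(2)=9/4; μ^(3)=-6

((0, 2, 1, 0, 0); (1, 1, 1, 1, 0); (0, 0, 0, 0, 4))


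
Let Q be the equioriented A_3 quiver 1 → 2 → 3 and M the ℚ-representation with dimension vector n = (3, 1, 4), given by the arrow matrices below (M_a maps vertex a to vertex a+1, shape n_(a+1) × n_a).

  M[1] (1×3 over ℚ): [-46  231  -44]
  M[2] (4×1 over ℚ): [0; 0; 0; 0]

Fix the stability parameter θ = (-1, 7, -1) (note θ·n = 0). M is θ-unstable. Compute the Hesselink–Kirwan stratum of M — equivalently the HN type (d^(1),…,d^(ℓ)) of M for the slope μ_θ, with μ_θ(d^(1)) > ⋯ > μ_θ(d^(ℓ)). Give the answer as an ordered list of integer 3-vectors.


Barcode: M ≅ I[1,1]^2, I[1,2], I[3,3]^4. HN layers by μ_θ (2 steps, strictly decreasing):
  μ^(1)=7; μ^(2)=-1

((0, 1, 0); (3, 0, 4))


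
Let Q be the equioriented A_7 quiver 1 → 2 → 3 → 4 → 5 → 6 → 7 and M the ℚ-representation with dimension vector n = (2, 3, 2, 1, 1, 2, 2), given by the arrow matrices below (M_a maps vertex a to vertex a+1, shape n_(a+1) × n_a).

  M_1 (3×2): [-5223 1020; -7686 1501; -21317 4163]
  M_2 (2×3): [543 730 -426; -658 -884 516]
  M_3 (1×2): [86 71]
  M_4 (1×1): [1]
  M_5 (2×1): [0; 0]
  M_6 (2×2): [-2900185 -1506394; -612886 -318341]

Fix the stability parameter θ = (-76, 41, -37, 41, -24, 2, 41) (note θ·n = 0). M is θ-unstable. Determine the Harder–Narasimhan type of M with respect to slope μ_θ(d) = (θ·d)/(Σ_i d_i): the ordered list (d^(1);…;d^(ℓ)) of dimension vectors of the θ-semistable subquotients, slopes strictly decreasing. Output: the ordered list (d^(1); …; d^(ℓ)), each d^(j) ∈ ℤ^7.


Interval decomposition of M: I[1,2], I[1,5], I[2,3], I[6,7]^2.
HN type (ℓ=4): μ^(1)=41; μ^(2)=17/2; μ^(3)=2; μ^(4)=-76

((0, 1, 0, 0, 0, 0, 2); (0, 0, 0, 1, 1, 0, 0); (0, 2, 2, 0, 0, 2, 0); (2, 0, 0, 0, 0, 0, 0))


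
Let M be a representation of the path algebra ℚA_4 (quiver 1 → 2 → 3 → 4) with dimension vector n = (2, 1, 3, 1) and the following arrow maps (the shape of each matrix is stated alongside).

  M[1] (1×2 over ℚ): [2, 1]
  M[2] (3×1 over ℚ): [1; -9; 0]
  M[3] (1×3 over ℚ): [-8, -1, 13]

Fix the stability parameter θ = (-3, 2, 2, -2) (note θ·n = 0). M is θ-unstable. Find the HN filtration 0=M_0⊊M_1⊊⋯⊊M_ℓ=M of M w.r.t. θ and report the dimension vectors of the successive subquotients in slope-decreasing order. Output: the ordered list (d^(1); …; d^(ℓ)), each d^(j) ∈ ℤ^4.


Via rank(M_{q-1}∘⋯∘M_p): M ≅ I[1,1], I[1,4], I[3,3]^2.
μ_θ-semistable layers: μ^(1)=2; μ^(2)=2/3; μ^(3)=-3

((0, 0, 2, 0); (0, 1, 1, 1); (2, 0, 0, 0))


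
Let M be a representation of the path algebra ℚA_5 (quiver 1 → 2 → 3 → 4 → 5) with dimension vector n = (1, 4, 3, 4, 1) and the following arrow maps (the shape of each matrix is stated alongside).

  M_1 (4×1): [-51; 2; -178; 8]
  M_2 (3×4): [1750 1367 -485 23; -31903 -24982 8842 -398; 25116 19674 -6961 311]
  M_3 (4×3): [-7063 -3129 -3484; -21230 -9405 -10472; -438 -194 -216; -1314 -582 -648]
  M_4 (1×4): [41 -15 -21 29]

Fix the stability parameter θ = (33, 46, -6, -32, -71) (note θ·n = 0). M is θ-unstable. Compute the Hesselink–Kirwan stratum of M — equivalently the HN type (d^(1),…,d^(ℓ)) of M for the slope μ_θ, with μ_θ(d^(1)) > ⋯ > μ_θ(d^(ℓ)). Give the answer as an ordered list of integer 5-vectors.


Barcode: M ≅ I[1,4], I[2,2], I[2,3], I[2,5], I[4,4]^2. HN layers by μ_θ (5 steps, strictly decreasing):
  μ^(1)=46; μ^(2)=20; μ^(3)=41/4; μ^(4)=-63/4; μ^(5)=-32

((0, 1, 0, 0, 0); (0, 1, 1, 0, 0); (1, 1, 1, 1, 0); (0, 1, 1, 1, 1); (0, 0, 0, 2, 0))


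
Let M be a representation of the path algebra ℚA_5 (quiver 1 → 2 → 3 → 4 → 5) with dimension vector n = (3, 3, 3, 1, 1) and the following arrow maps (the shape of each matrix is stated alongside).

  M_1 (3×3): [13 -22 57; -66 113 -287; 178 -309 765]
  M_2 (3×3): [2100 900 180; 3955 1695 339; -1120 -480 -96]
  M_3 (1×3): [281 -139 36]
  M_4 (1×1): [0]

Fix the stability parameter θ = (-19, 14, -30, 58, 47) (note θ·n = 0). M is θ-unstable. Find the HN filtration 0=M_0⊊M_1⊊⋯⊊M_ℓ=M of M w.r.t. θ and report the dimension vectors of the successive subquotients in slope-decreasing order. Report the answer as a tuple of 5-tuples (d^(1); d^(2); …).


Via rank(M_{q-1}∘⋯∘M_p): M ≅ I[1,2]^2, I[1,4], I[3,3]^2, I[5,5].
μ_θ-semistable layers: μ^(1)=58; μ^(2)=47; μ^(3)=14; μ^(4)=-8; μ^(5)=-19; μ^(6)=-30

((0, 0, 0, 1, 0); (0, 0, 0, 0, 1); (0, 2, 0, 0, 0); (0, 1, 1, 0, 0); (3, 0, 0, 0, 0); (0, 0, 2, 0, 0))


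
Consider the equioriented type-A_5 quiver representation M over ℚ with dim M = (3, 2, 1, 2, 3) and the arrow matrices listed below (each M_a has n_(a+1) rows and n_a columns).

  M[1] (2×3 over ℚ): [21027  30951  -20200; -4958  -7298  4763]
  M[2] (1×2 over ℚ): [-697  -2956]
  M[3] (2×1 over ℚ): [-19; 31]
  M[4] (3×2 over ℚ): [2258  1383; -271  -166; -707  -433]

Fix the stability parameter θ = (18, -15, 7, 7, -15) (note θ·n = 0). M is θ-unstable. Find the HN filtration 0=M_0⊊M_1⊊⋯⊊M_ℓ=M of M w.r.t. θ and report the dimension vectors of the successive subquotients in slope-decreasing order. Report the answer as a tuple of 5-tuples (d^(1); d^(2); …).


Via rank(M_{q-1}∘⋯∘M_p): M ≅ I[1,1], I[1,2], I[1,5], I[4,5], I[5,5].
μ_θ-semistable layers: μ^(1)=18; μ^(2)=3/2; μ^(3)=2/5; μ^(4)=-4; μ^(5)=-15

((1, 0, 0, 0, 0); (1, 1, 0, 0, 0); (1, 1, 1, 1, 1); (0, 0, 0, 1, 1); (0, 0, 0, 0, 1))


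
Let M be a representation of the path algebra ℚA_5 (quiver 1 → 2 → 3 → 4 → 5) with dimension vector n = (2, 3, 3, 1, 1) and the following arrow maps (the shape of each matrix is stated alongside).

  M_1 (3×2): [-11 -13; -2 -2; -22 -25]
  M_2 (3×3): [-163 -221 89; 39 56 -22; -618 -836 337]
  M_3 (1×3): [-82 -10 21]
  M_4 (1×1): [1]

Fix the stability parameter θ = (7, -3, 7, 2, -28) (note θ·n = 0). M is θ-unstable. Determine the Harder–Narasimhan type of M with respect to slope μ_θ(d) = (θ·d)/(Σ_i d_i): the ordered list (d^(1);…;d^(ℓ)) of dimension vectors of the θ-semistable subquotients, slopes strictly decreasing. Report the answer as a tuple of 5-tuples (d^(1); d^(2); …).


Via rank(M_{q-1}∘⋯∘M_p): M ≅ I[1,3], I[1,5], I[2,3].
μ_θ-semistable layers: μ^(1)=7; μ^(2)=2; μ^(3)=-3

((0, 0, 2, 0, 0); (1, 1, 0, 0, 0); (1, 2, 1, 1, 1))


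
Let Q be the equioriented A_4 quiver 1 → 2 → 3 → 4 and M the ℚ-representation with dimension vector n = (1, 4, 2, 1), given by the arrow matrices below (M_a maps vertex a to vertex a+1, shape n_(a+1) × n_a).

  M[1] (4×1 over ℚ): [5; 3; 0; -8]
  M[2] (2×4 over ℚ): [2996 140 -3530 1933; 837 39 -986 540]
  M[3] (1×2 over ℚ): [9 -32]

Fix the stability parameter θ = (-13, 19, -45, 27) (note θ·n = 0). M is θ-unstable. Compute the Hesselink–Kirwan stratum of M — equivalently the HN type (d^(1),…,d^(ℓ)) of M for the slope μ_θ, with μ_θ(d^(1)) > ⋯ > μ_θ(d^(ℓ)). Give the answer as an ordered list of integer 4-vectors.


Via rank(M_{q-1}∘⋯∘M_p): M ≅ I[1,3], I[2,2]^2, I[2,4].
μ_θ-semistable layers: μ^(1)=27; μ^(2)=19; μ^(3)=-13

((0, 0, 0, 1); (0, 2, 0, 0); (1, 2, 2, 0))


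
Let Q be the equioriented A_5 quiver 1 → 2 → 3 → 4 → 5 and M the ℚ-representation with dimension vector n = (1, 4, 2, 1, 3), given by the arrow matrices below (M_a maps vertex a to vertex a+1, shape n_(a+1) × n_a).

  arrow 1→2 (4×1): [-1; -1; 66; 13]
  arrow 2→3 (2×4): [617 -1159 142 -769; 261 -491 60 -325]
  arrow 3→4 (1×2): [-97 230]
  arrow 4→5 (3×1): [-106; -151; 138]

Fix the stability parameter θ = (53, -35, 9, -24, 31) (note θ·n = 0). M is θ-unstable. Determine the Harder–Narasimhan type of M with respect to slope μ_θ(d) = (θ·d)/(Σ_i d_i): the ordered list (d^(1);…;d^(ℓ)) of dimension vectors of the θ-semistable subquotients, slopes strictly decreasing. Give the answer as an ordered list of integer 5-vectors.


Via rank(M_{q-1}∘⋯∘M_p): M ≅ I[1,5], I[2,2]^2, I[2,3], I[5,5]^2.
μ_θ-semistable layers: μ^(1)=31; μ^(2)=9; μ^(3)=3/4; μ^(4)=-35

((0, 0, 0, 0, 3); (0, 0, 1, 0, 0); (1, 1, 1, 1, 0); (0, 3, 0, 0, 0))


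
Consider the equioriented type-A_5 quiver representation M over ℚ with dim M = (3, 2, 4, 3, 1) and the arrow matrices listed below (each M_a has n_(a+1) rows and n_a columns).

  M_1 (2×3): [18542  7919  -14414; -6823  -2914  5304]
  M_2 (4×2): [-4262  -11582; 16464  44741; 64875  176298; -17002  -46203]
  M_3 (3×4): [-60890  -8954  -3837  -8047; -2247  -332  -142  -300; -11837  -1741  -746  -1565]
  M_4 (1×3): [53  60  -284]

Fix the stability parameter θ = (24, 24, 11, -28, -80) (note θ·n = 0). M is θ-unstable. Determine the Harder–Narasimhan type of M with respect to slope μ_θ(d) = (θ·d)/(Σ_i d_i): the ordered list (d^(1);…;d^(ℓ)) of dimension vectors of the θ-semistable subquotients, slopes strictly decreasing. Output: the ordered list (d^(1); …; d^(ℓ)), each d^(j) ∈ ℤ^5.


Barcode: M ≅ I[1,1], I[1,4], I[1,5], I[3,3], I[3,4]. HN layers by μ_θ (5 steps, strictly decreasing):
  μ^(1)=24; μ^(2)=11; μ^(3)=31/4; μ^(4)=-17/2; μ^(5)=-49/5

((1, 0, 0, 0, 0); (0, 0, 1, 0, 0); (1, 1, 1, 1, 0); (0, 0, 1, 1, 0); (1, 1, 1, 1, 1))


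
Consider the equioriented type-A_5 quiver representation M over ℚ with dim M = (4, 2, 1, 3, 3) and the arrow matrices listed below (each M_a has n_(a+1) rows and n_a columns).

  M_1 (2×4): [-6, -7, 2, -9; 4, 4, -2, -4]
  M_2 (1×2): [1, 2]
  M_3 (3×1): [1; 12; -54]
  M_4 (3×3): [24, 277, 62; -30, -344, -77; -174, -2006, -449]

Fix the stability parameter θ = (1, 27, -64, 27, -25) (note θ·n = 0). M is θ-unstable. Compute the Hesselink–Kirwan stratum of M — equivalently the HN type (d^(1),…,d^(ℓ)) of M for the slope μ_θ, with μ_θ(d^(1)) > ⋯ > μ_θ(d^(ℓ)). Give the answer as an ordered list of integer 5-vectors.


Interval decomposition of M: I[1,1]^2, I[1,2], I[1,4], I[4,5]^2, I[5,5].
HN type (ℓ=4): μ^(1)=27; μ^(2)=1; μ^(3)=-12; μ^(4)=-25

((0, 1, 0, 1, 0); (3, 0, 0, 2, 2); (1, 1, 1, 0, 0); (0, 0, 0, 0, 1))


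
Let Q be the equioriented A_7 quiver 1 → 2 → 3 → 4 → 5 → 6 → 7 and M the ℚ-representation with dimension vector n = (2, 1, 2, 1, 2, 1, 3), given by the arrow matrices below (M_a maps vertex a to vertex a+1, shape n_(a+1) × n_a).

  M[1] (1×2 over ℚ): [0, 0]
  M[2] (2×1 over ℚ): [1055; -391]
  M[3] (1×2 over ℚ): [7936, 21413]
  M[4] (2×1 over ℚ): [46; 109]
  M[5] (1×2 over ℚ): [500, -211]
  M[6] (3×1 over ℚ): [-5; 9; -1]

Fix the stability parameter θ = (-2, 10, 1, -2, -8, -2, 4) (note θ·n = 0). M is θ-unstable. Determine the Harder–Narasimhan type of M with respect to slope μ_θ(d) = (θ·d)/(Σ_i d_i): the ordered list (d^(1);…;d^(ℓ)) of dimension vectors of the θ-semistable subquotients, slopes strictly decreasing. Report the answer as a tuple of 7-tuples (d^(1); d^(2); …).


Barcode: M ≅ I[1,1]^2, I[2,7], I[3,3], I[5,5], I[7,7]^2. HN layers by μ_θ (5 steps, strictly decreasing):
  μ^(1)=4; μ^(2)=1; μ^(3)=-1/5; μ^(4)=-2; μ^(5)=-8

((0, 0, 0, 0, 0, 0, 3); (0, 0, 1, 0, 0, 0, 0); (0, 1, 1, 1, 1, 1, 0); (2, 0, 0, 0, 0, 0, 0); (0, 0, 0, 0, 1, 0, 0))


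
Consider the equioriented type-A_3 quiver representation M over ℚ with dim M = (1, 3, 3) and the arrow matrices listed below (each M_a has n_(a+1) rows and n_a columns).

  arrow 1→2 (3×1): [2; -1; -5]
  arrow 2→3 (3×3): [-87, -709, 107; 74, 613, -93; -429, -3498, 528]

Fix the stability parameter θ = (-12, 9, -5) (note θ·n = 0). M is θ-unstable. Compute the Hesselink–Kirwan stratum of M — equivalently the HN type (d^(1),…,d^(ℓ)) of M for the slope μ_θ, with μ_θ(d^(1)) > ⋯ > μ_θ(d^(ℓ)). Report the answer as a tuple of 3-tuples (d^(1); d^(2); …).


Barcode: M ≅ I[1,2], I[2,3]^2, I[3,3]. HN layers by μ_θ (4 steps, strictly decreasing):
  μ^(1)=9; μ^(2)=2; μ^(3)=-5; μ^(4)=-12

((0, 1, 0); (0, 2, 2); (0, 0, 1); (1, 0, 0))


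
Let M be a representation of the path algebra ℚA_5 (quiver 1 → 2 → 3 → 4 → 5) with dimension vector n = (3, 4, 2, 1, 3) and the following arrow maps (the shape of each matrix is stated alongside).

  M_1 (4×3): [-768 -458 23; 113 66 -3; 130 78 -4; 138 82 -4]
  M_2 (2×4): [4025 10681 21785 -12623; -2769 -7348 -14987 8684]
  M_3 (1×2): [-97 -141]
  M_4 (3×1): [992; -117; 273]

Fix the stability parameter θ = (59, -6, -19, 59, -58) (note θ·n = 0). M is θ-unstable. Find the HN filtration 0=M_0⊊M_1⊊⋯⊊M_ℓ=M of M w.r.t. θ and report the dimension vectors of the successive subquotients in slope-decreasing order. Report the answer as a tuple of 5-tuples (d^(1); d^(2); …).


Interval decomposition of M: I[1,2], I[1,3], I[1,5], I[2,2], I[5,5]^2.
HN type (ℓ=5): μ^(1)=53/2; μ^(2)=34/3; μ^(3)=7; μ^(4)=-6; μ^(5)=-58

((1, 1, 0, 0, 0); (1, 1, 1, 0, 0); (1, 1, 1, 1, 1); (0, 1, 0, 0, 0); (0, 0, 0, 0, 2))


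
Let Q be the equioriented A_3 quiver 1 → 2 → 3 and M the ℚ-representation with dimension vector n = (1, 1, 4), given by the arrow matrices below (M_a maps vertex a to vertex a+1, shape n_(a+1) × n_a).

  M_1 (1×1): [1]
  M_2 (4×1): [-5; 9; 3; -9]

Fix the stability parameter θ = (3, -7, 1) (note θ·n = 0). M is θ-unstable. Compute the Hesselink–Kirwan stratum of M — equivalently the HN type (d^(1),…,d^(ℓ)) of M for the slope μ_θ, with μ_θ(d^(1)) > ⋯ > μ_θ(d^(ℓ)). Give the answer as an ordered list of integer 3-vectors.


Via rank(M_{q-1}∘⋯∘M_p): M ≅ I[1,3], I[3,3]^3.
μ_θ-semistable layers: μ^(1)=1; μ^(2)=-2

((0, 0, 4); (1, 1, 0))


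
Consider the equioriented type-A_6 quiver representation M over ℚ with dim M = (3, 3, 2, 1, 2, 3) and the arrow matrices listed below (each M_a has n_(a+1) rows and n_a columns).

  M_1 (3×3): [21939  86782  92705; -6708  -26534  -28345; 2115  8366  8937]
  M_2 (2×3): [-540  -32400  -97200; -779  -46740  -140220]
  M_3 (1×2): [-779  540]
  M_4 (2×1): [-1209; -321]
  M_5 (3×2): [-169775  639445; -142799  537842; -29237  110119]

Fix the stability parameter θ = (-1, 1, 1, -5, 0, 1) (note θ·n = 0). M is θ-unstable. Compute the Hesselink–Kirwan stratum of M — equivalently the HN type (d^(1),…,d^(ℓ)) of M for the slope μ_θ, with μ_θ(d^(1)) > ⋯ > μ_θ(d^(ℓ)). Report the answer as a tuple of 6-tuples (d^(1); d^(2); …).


Interval decomposition of M: I[1,1], I[1,2], I[1,3], I[2,2], I[3,6], I[5,6], I[6,6].
HN type (ℓ=4): μ^(1)=1; μ^(2)=0; μ^(3)=-1; μ^(4)=-2

((0, 3, 1, 0, 0, 3); (0, 0, 0, 0, 2, 0); (3, 0, 0, 0, 0, 0); (0, 0, 1, 1, 0, 0))


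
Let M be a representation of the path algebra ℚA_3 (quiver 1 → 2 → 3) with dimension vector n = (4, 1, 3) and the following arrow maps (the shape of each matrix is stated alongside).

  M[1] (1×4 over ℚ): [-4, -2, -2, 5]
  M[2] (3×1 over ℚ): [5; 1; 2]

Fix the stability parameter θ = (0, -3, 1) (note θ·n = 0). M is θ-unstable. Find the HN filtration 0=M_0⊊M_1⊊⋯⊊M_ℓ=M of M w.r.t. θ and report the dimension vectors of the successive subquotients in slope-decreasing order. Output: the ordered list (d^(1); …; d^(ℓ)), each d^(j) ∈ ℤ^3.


Via rank(M_{q-1}∘⋯∘M_p): M ≅ I[1,1]^3, I[1,3], I[3,3]^2.
μ_θ-semistable layers: μ^(1)=1; μ^(2)=0; μ^(3)=-3/2

((0, 0, 3); (3, 0, 0); (1, 1, 0))


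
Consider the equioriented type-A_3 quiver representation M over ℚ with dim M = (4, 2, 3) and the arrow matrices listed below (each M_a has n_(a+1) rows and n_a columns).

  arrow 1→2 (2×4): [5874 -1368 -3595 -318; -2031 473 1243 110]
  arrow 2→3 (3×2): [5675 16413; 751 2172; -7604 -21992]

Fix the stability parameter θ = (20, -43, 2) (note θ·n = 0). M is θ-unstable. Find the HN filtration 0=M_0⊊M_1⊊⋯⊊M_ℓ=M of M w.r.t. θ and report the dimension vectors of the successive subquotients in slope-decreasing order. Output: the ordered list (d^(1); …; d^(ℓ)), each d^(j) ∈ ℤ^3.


Interval decomposition of M: I[1,1]^2, I[1,3]^2, I[3,3].
HN type (ℓ=3): μ^(1)=20; μ^(2)=2; μ^(3)=-23/2

((2, 0, 0); (0, 0, 3); (2, 2, 0))


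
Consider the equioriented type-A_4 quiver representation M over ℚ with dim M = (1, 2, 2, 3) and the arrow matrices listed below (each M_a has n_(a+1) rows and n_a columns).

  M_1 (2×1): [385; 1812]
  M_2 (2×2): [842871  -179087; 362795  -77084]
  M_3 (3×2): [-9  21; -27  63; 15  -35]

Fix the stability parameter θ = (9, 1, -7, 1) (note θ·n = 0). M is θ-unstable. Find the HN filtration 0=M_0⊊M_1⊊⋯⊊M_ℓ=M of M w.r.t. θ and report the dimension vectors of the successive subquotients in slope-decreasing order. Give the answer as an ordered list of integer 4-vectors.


Via rank(M_{q-1}∘⋯∘M_p): M ≅ I[1,4], I[2,3], I[4,4]^2.
μ_θ-semistable layers: μ^(1)=1; μ^(2)=-3

((1, 1, 1, 3); (0, 1, 1, 0))


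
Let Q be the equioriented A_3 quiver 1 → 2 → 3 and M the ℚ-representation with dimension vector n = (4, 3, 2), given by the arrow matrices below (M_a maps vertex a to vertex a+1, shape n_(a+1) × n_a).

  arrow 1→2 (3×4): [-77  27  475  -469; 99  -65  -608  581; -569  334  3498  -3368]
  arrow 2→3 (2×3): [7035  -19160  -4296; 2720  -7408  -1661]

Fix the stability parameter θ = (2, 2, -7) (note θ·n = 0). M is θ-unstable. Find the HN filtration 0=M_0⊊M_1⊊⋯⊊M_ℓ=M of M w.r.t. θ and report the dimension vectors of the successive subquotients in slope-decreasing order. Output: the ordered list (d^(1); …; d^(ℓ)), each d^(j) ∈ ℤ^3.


Via rank(M_{q-1}∘⋯∘M_p): M ≅ I[1,1], I[1,2], I[1,3]^2.
μ_θ-semistable layers: μ^(1)=2; μ^(2)=-1

((2, 1, 0); (2, 2, 2))


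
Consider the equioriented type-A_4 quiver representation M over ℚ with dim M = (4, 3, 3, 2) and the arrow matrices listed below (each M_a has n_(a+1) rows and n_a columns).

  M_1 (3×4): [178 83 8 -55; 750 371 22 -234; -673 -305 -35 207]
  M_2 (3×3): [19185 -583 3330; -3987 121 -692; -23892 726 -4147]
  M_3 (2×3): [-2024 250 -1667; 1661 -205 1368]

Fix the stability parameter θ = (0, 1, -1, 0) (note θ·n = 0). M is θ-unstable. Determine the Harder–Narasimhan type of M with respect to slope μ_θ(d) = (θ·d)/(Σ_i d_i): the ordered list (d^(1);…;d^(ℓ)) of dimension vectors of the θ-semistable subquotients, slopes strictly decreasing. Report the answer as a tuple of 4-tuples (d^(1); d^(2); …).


Interval decomposition of M: I[1,1], I[1,2], I[1,3], I[1,4], I[3,4].
HN type (ℓ=3): μ^(1)=1; μ^(2)=0; μ^(3)=-1

((0, 1, 0, 0); (4, 2, 2, 2); (0, 0, 1, 0))


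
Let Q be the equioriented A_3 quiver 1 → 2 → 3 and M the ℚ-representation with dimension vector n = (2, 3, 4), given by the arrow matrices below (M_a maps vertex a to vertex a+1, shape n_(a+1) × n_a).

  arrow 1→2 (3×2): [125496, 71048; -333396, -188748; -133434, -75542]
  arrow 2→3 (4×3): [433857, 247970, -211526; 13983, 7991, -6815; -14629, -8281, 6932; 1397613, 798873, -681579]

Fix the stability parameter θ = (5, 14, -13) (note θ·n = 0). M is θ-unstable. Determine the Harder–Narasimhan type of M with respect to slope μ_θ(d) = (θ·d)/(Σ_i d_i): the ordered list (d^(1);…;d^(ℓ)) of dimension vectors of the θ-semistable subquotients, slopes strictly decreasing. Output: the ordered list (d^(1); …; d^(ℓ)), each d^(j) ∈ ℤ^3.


Barcode: M ≅ I[1,1], I[1,3], I[2,3]^2, I[3,3]. HN layers by μ_θ (4 steps, strictly decreasing):
  μ^(1)=5; μ^(2)=2; μ^(3)=1/2; μ^(4)=-13

((1, 0, 0); (1, 1, 1); (0, 2, 2); (0, 0, 1))


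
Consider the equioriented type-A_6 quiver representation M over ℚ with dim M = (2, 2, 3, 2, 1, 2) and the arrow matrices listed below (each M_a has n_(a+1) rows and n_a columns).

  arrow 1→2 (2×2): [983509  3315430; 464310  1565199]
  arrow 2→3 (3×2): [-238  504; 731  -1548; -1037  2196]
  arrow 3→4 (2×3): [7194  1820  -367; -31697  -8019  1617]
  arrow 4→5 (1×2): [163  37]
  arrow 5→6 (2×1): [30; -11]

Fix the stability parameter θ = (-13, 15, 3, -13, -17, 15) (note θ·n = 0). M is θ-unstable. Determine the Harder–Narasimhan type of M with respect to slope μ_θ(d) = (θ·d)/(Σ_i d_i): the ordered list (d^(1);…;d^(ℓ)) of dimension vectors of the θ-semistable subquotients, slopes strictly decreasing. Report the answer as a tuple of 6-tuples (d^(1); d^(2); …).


Interval decomposition of M: I[1,2], I[1,6], I[3,3], I[3,4], I[6,6].
HN type (ℓ=5): μ^(1)=15; μ^(2)=3; μ^(3)=-3; μ^(4)=-5; μ^(5)=-13

((0, 1, 0, 0, 0, 2); (0, 0, 1, 0, 0, 0); (0, 1, 1, 1, 1, 0); (0, 0, 1, 1, 0, 0); (2, 0, 0, 0, 0, 0))


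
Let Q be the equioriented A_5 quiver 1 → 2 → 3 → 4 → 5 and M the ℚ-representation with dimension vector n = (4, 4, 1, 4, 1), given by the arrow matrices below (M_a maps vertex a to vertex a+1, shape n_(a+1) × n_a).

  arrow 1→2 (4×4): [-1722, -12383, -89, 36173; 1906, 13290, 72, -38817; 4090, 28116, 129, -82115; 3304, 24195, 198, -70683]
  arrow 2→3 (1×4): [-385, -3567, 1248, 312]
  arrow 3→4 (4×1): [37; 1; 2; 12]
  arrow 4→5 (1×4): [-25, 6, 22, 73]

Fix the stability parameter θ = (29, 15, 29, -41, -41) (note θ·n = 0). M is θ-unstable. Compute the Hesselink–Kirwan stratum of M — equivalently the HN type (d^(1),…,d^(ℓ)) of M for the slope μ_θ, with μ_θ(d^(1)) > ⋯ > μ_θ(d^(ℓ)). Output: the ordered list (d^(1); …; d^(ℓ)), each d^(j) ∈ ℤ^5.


Via rank(M_{q-1}∘⋯∘M_p): M ≅ I[1,2]^3, I[1,5], I[4,4]^3.
μ_θ-semistable layers: μ^(1)=22; μ^(2)=-9/5; μ^(3)=-41

((3, 3, 0, 0, 0); (1, 1, 1, 1, 1); (0, 0, 0, 3, 0))


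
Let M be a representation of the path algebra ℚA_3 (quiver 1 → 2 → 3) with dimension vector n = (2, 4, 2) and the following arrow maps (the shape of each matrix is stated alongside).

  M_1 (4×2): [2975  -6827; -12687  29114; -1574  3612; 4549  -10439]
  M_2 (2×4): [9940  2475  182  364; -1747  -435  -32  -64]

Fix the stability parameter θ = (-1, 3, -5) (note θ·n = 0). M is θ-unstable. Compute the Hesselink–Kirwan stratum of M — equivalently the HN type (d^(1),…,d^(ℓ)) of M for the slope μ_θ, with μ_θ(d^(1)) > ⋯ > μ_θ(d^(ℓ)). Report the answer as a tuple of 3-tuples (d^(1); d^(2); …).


Via rank(M_{q-1}∘⋯∘M_p): M ≅ I[1,3]^2, I[2,2]^2.
μ_θ-semistable layers: μ^(1)=3; μ^(2)=-1

((0, 2, 0); (2, 2, 2))


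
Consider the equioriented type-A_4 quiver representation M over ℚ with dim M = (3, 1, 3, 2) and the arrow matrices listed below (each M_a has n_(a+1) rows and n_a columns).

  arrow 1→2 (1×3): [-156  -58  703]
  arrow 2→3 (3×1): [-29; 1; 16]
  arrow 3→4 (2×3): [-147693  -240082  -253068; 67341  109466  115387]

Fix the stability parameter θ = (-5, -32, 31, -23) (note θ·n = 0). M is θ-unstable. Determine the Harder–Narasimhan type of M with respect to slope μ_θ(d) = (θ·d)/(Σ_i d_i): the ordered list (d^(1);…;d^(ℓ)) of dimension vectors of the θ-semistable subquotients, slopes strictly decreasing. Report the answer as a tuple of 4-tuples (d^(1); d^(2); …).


Interval decomposition of M: I[1,1]^2, I[1,4], I[3,3], I[3,4].
HN type (ℓ=4): μ^(1)=31; μ^(2)=4; μ^(3)=-5; μ^(4)=-37/2

((0, 0, 1, 0); (0, 0, 2, 2); (2, 0, 0, 0); (1, 1, 0, 0))


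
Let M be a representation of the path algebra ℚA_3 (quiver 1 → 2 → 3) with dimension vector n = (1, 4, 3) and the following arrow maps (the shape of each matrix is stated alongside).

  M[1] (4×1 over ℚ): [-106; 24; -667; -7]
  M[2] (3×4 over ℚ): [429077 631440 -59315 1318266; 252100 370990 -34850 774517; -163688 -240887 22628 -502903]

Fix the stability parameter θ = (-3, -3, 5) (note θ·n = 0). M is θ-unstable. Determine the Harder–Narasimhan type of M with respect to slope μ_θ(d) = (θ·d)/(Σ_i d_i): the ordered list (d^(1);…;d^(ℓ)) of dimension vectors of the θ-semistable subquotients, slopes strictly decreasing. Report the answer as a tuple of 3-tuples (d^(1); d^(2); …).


Interval decomposition of M: I[1,3], I[2,2], I[2,3]^2.
HN type (ℓ=2): μ^(1)=5; μ^(2)=-3

((0, 0, 3); (1, 4, 0))


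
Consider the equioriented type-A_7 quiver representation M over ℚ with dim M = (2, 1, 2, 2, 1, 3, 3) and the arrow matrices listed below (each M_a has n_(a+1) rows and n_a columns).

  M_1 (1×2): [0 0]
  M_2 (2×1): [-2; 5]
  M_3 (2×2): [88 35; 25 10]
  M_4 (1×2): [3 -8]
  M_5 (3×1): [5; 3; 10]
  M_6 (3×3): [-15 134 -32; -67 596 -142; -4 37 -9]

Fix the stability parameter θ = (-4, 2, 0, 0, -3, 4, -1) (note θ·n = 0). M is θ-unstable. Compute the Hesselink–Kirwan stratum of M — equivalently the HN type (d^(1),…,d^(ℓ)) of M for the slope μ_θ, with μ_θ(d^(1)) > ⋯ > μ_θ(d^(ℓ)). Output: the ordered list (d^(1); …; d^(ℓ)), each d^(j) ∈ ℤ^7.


Barcode: M ≅ I[1,1]^2, I[2,7], I[3,4], I[6,6], I[6,7], I[7,7]. HN layers by μ_θ (6 steps, strictly decreasing):
  μ^(1)=4; μ^(2)=3/2; μ^(3)=0; μ^(4)=-1/4; μ^(5)=-1; μ^(6)=-4

((0, 0, 0, 0, 0, 1, 0); (0, 0, 0, 0, 0, 2, 2); (0, 0, 1, 1, 0, 0, 0); (0, 1, 1, 1, 1, 0, 0); (0, 0, 0, 0, 0, 0, 1); (2, 0, 0, 0, 0, 0, 0))


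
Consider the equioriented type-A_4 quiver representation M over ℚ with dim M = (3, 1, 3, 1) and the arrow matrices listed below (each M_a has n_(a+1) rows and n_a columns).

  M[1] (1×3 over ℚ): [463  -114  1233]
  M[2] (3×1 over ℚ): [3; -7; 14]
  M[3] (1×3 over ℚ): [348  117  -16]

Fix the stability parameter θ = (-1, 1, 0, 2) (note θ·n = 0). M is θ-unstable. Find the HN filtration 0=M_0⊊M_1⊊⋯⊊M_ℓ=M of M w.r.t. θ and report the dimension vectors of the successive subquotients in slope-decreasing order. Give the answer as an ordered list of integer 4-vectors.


Interval decomposition of M: I[1,1]^2, I[1,4], I[3,3]^2.
HN type (ℓ=4): μ^(1)=2; μ^(2)=1/2; μ^(3)=0; μ^(4)=-1

((0, 0, 0, 1); (0, 1, 1, 0); (0, 0, 2, 0); (3, 0, 0, 0))


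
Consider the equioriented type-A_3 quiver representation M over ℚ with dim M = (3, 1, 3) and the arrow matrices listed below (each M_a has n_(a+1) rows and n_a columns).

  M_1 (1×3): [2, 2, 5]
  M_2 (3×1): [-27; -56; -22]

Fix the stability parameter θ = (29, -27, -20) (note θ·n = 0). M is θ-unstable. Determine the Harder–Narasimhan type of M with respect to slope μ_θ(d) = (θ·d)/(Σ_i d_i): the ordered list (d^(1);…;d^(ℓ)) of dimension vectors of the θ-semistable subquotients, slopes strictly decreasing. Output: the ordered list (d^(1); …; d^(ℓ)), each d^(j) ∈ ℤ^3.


Via rank(M_{q-1}∘⋯∘M_p): M ≅ I[1,1]^2, I[1,3], I[3,3]^2.
μ_θ-semistable layers: μ^(1)=29; μ^(2)=-6; μ^(3)=-20

((2, 0, 0); (1, 1, 1); (0, 0, 2))


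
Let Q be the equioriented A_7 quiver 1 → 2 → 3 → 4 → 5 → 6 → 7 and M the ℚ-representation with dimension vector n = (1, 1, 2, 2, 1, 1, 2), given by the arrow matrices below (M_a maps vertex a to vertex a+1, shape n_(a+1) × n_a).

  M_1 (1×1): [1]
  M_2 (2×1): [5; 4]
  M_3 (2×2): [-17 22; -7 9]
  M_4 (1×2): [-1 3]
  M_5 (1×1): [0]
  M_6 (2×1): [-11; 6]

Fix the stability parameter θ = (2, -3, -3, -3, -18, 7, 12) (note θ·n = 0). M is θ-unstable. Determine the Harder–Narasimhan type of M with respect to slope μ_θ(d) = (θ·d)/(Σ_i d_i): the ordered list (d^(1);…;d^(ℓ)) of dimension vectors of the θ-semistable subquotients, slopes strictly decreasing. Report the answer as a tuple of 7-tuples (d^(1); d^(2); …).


Barcode: M ≅ I[1,4], I[3,5], I[6,7], I[7,7]. HN layers by μ_θ (4 steps, strictly decreasing):
  μ^(1)=12; μ^(2)=7; μ^(3)=-7/4; μ^(4)=-8

((0, 0, 0, 0, 0, 0, 2); (0, 0, 0, 0, 0, 1, 0); (1, 1, 1, 1, 0, 0, 0); (0, 0, 1, 1, 1, 0, 0))


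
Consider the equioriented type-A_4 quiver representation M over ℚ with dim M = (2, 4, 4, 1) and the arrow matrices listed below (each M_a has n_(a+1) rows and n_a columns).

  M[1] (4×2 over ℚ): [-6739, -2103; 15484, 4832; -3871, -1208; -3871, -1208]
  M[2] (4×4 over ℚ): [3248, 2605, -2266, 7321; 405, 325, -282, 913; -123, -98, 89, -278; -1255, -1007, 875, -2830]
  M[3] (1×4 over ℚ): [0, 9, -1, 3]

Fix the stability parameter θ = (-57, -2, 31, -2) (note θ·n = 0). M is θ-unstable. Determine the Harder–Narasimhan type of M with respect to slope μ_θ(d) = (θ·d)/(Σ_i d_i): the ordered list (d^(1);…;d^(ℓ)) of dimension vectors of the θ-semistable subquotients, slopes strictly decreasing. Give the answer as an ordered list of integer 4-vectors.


Via rank(M_{q-1}∘⋯∘M_p): M ≅ I[1,3], I[1,4], I[2,3]^2.
μ_θ-semistable layers: μ^(1)=31; μ^(2)=29/2; μ^(3)=-2; μ^(4)=-57

((0, 0, 3, 0); (0, 0, 1, 1); (0, 4, 0, 0); (2, 0, 0, 0))


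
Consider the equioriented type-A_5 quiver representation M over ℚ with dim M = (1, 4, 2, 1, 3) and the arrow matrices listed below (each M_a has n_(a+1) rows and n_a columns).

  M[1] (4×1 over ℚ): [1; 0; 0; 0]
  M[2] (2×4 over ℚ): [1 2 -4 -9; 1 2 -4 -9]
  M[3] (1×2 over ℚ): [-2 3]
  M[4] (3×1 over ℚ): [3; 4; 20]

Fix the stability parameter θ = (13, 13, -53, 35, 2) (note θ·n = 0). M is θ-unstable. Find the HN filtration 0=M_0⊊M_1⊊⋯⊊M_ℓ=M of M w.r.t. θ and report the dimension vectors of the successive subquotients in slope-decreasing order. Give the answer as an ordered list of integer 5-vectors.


Barcode: M ≅ I[1,5], I[2,2]^3, I[3,3], I[5,5]^2. HN layers by μ_θ (5 steps, strictly decreasing):
  μ^(1)=37/2; μ^(2)=13; μ^(3)=2; μ^(4)=-9; μ^(5)=-53

((0, 0, 0, 1, 1); (0, 3, 0, 0, 0); (0, 0, 0, 0, 2); (1, 1, 1, 0, 0); (0, 0, 1, 0, 0))


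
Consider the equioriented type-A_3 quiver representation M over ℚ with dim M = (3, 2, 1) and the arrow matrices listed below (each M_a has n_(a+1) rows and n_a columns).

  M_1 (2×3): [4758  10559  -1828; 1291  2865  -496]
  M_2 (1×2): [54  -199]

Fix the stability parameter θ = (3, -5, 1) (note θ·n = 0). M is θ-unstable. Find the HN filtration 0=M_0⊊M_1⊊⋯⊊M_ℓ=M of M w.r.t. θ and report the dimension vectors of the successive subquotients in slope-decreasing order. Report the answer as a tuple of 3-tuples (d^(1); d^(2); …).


Via rank(M_{q-1}∘⋯∘M_p): M ≅ I[1,1], I[1,2], I[1,3].
μ_θ-semistable layers: μ^(1)=3; μ^(2)=1; μ^(3)=-1

((1, 0, 0); (0, 0, 1); (2, 2, 0))
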